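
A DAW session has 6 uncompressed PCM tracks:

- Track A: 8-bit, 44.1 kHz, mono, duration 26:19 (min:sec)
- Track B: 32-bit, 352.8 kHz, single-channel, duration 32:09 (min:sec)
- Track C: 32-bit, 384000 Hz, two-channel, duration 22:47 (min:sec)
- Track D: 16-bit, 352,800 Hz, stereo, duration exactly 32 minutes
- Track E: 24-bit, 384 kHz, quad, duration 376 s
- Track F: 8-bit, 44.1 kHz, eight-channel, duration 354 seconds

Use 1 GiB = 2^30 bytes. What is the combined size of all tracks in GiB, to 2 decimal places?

10.76 GiB

Track A: 26:19 (min:sec) = 1,579 s; 44,100 × 1,579 × 1 × 1 = 69,633,900 bytes.
Track B: 32:09 (min:sec) = 1,929 s; 352,800 × 1,929 × 4 × 1 = 2,722,204,800 bytes.
Track C: 22:47 (min:sec) = 1,367 s; 384,000 × 1,367 × 4 × 2 = 4,199,424,000 bytes.
Track D: exactly 32 minutes = 1,920 s; 352,800 × 1,920 × 2 × 2 = 2,709,504,000 bytes.
Track E: 384,000 × 376 × 3 × 4 = 1,732,608,000 bytes.
Track F: 44,100 × 354 × 1 × 8 = 124,891,200 bytes.
Total = 11,558,265,900 bytes = 10.76 GiB.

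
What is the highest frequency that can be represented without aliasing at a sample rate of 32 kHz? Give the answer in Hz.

16,000 Hz

Nyquist frequency = sample rate / 2 = 32,000 / 2 = 16,000 Hz.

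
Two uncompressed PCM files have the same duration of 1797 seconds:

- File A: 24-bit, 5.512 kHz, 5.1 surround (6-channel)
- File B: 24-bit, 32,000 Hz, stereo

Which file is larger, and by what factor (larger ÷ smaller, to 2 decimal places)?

File B, by a factor of 1.94

File A: 5,512 × 3 × 6 = 99,216 bytes/s.
File B: 32,000 × 3 × 2 = 192,000 bytes/s.
File B is larger; ratio = 345,024,000 / 178,291,152 = 1.94.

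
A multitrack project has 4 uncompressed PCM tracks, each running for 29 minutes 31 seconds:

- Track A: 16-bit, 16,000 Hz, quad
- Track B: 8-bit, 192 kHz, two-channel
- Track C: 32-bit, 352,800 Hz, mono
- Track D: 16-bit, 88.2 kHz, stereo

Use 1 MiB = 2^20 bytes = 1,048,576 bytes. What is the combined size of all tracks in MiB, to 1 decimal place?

29 minutes 31 seconds = 1,771 s.
Track A: 16,000 × 1,771 × 2 × 4 = 226,688,000 bytes.
Track B: 192,000 × 1,771 × 1 × 2 = 680,064,000 bytes.
Track C: 352,800 × 1,771 × 4 × 1 = 2,499,235,200 bytes.
Track D: 88,200 × 1,771 × 2 × 2 = 624,808,800 bytes.
Total = 4,030,796,000 bytes = 3844.1 MiB.

3844.1 MiB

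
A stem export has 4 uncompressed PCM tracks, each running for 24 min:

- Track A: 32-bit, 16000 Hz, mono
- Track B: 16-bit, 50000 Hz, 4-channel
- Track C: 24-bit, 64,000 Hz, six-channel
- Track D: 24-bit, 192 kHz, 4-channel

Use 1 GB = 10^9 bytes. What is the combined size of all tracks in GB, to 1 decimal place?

5.6 GB

24 min = 1,440 s.
Track A: 16,000 × 1,440 × 4 × 1 = 92,160,000 bytes.
Track B: 50,000 × 1,440 × 2 × 4 = 576,000,000 bytes.
Track C: 64,000 × 1,440 × 3 × 6 = 1,658,880,000 bytes.
Track D: 192,000 × 1,440 × 3 × 4 = 3,317,760,000 bytes.
Total = 5,644,800,000 bytes = 5.6 GB.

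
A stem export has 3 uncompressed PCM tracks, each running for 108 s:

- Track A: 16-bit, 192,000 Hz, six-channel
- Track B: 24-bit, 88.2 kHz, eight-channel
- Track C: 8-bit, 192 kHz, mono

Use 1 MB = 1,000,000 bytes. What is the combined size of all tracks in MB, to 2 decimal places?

498.18 MB

Track A: 192,000 × 108 × 2 × 6 = 248,832,000 bytes.
Track B: 88,200 × 108 × 3 × 8 = 228,614,400 bytes.
Track C: 192,000 × 108 × 1 × 1 = 20,736,000 bytes.
Total = 498,182,400 bytes = 498.18 MB.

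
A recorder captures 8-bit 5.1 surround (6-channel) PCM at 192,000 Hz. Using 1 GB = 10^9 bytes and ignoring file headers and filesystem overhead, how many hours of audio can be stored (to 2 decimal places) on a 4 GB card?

0.96 hours

Uncompressed byte rate = 192,000 × 1 × 6 = 1,152,000 bytes/s.
Capacity = 4 × 1,000,000,000 = 4,000,000,000 bytes.
4,000,000,000 / 1,152,000 ≈ 3472.22 s → 0.96 hours.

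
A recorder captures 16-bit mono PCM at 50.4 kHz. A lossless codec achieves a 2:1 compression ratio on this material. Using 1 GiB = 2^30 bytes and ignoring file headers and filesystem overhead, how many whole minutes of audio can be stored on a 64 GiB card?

22,724 minutes

Uncompressed byte rate = 50,400 × 2 × 1 = 100,800 bytes/s.
After 2:1 compression, effective rate ≈ 50400 bytes/s.
Capacity = 64 × 1,073,741,824 = 68,719,476,736 bytes.
68,719,476,736 / effective rate ≈ 1363481.68 s → 22,724 minutes.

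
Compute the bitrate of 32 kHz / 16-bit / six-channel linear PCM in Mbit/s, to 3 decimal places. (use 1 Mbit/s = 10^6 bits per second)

Bit rate = 32,000 × 16 × 6 = 3,072,000 bits/s.
= 3.072 Mbit/s.

3.072 Mbit/s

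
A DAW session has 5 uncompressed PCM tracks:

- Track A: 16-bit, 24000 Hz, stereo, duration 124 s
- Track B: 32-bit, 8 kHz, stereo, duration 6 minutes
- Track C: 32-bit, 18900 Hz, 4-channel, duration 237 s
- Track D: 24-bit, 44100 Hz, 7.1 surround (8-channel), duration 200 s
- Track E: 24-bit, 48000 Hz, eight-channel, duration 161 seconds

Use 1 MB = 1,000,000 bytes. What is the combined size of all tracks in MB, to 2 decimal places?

Track A: 24,000 × 124 × 2 × 2 = 11,904,000 bytes.
Track B: 6 minutes = 360 s; 8,000 × 360 × 4 × 2 = 23,040,000 bytes.
Track C: 18,900 × 237 × 4 × 4 = 71,668,800 bytes.
Track D: 44,100 × 200 × 3 × 8 = 211,680,000 bytes.
Track E: 48,000 × 161 × 3 × 8 = 185,472,000 bytes.
Total = 503,764,800 bytes = 503.76 MB.

503.76 MB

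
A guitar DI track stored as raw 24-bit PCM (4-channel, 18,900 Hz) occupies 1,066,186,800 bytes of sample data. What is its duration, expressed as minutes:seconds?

78:21

Byte rate = 18,900 × 3 × 4 = 226,800 bytes/s.
Duration = 1,066,186,800 / 226,800 = 4,701 s.
4,701 s = 78:21.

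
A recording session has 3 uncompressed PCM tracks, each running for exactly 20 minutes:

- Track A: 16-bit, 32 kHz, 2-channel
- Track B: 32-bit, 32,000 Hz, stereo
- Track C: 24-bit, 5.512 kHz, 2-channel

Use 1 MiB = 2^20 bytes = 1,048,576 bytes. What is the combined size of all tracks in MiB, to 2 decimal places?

477.30 MiB

exactly 20 minutes = 1,200 s.
Track A: 32,000 × 1,200 × 2 × 2 = 153,600,000 bytes.
Track B: 32,000 × 1,200 × 4 × 2 = 307,200,000 bytes.
Track C: 5,512 × 1,200 × 3 × 2 = 39,686,400 bytes.
Total = 500,486,400 bytes = 477.30 MiB.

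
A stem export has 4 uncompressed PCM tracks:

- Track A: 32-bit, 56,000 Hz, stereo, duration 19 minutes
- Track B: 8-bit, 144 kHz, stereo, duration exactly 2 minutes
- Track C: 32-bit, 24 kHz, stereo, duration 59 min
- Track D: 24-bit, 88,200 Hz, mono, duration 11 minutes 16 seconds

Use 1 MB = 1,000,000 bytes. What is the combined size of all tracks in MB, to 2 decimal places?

Track A: 19 minutes = 1,140 s; 56,000 × 1,140 × 4 × 2 = 510,720,000 bytes.
Track B: exactly 2 minutes = 120 s; 144,000 × 120 × 1 × 2 = 34,560,000 bytes.
Track C: 59 min = 3,540 s; 24,000 × 3,540 × 4 × 2 = 679,680,000 bytes.
Track D: 11 minutes 16 seconds = 676 s; 88,200 × 676 × 3 × 1 = 178,869,600 bytes.
Total = 1,403,829,600 bytes = 1403.83 MB.

1403.83 MB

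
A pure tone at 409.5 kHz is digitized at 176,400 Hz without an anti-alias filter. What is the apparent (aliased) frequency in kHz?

Nyquist = 176,400/2 = 88,200 Hz; 409,500 Hz exceeds it.
Alias = |409,500 − 2×176,400| = |409,500 − 352,800| = 56,700 Hz = 56.7 kHz.

56.7 kHz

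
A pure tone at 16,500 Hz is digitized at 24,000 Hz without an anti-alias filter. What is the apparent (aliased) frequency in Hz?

7,500 Hz

Nyquist = 24,000/2 = 12,000 Hz; 16,500 Hz exceeds it.
Alias = |16,500 − 1×24,000| = |16,500 − 24,000| = 7,500 Hz.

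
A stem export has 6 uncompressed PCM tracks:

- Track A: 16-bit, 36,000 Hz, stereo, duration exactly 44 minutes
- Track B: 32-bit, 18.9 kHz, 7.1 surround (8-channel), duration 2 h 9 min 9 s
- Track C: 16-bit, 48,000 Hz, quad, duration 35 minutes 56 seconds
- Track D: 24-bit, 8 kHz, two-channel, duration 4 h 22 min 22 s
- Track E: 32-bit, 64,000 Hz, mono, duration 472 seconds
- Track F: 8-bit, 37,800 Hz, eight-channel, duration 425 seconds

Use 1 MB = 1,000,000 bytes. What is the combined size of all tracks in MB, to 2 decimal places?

6899.63 MB

Track A: exactly 44 minutes = 2,640 s; 36,000 × 2,640 × 2 × 2 = 380,160,000 bytes.
Track B: 2 h 9 min 9 s = 7,749 s; 18,900 × 7,749 × 4 × 8 = 4,686,595,200 bytes.
Track C: 35 minutes 56 seconds = 2,156 s; 48,000 × 2,156 × 2 × 4 = 827,904,000 bytes.
Track D: 4 h 22 min 22 s = 15,742 s; 8,000 × 15,742 × 3 × 2 = 755,616,000 bytes.
Track E: 64,000 × 472 × 4 × 1 = 120,832,000 bytes.
Track F: 37,800 × 425 × 1 × 8 = 128,520,000 bytes.
Total = 6,899,627,200 bytes = 6899.63 MB.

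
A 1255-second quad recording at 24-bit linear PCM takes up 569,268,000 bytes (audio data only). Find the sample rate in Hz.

Bytes = sample_rate × seconds × bytes_per_sample × channels.
sample_rate = 569,268,000 / (1,255 × 3 × 4) = 569,268,000 / 15,060 = 37,800 Hz.

37,800 Hz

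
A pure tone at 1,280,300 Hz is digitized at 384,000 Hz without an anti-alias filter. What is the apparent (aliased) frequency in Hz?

128,300 Hz

Nyquist = 384,000/2 = 192,000 Hz; 1,280,300 Hz exceeds it.
Alias = |1,280,300 − 3×384,000| = |1,280,300 − 1,152,000| = 128,300 Hz.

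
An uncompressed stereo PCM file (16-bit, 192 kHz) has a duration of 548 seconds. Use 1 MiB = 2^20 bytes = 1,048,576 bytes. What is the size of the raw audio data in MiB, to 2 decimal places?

401.37 MiB

Bytes = 192,000 samples/s × 548 s × 2 bytes/sample × 2 ch = 420,864,000 bytes.
420,864,000 / 1,048,576 = 401.37 MiB.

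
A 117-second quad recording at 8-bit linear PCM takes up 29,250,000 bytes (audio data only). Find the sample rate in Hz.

Bytes = sample_rate × seconds × bytes_per_sample × channels.
sample_rate = 29,250,000 / (117 × 1 × 4) = 29,250,000 / 468 = 62,500 Hz.

62,500 Hz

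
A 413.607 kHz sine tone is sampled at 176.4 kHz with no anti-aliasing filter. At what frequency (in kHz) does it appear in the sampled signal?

60.807 kHz

Nyquist = 176,400/2 = 88,200 Hz; 413,607 Hz exceeds it.
Alias = |413,607 − 2×176,400| = |413,607 − 352,800| = 60,807 Hz = 60.807 kHz.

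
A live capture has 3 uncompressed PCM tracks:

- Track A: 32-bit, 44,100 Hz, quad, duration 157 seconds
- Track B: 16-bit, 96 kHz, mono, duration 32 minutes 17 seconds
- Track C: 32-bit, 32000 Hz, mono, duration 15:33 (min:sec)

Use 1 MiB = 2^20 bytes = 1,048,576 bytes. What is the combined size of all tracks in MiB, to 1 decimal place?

Track A: 44,100 × 157 × 4 × 4 = 110,779,200 bytes.
Track B: 32 minutes 17 seconds = 1,937 s; 96,000 × 1,937 × 2 × 1 = 371,904,000 bytes.
Track C: 15:33 (min:sec) = 933 s; 32,000 × 933 × 4 × 1 = 119,424,000 bytes.
Total = 602,107,200 bytes = 574.2 MiB.

574.2 MiB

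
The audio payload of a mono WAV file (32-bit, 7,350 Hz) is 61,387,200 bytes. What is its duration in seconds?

2,088 seconds

Byte rate = 7,350 × 4 × 1 = 29,400 bytes/s.
Duration = 61,387,200 / 29,400 = 2,088 s.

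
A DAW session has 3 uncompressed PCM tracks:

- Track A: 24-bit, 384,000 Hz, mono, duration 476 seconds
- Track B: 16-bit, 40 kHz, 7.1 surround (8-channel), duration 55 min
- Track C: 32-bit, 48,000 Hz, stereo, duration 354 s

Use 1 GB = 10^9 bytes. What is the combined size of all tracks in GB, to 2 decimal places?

2.80 GB

Track A: 384,000 × 476 × 3 × 1 = 548,352,000 bytes.
Track B: 55 min = 3,300 s; 40,000 × 3,300 × 2 × 8 = 2,112,000,000 bytes.
Track C: 48,000 × 354 × 4 × 2 = 135,936,000 bytes.
Total = 2,796,288,000 bytes = 2.80 GB.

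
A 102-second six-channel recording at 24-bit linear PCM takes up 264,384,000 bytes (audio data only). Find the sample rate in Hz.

144,000 Hz

Bytes = sample_rate × seconds × bytes_per_sample × channels.
sample_rate = 264,384,000 / (102 × 3 × 6) = 264,384,000 / 1,836 = 144,000 Hz.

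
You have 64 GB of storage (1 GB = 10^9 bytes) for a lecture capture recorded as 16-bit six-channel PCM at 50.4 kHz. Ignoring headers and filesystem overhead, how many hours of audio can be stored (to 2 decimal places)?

29.39 hours

Uncompressed byte rate = 50,400 × 2 × 6 = 604,800 bytes/s.
Capacity = 64 × 1,000,000,000 = 64,000,000,000 bytes.
64,000,000,000 / 604,800 ≈ 105820.11 s → 29.39 hours.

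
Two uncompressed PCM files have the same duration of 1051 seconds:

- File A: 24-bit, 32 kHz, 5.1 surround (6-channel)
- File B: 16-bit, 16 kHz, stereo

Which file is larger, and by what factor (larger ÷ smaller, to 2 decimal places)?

File A: 32,000 × 3 × 6 = 576,000 bytes/s.
File B: 16,000 × 2 × 2 = 64,000 bytes/s.
File A is larger; ratio = 605,376,000 / 67,264,000 = 9.00.

File A, by a factor of 9.00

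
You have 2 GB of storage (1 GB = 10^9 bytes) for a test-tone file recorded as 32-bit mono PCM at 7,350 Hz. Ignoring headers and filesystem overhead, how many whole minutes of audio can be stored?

Uncompressed byte rate = 7,350 × 4 × 1 = 29,400 bytes/s.
Capacity = 2 × 1,000,000,000 = 2,000,000,000 bytes.
2,000,000,000 / 29,400 ≈ 68027.21 s → 1,133 minutes.

1,133 minutes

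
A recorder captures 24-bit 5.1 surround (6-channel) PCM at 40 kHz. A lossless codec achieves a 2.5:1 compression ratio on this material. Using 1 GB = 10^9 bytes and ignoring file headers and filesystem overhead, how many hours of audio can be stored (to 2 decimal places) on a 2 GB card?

1.93 hours

Uncompressed byte rate = 40,000 × 3 × 6 = 720,000 bytes/s.
After 2.5:1 compression, effective rate ≈ 288000 bytes/s.
Capacity = 2 × 1,000,000,000 = 2,000,000,000 bytes.
2,000,000,000 / effective rate ≈ 6944.44 s → 1.93 hours.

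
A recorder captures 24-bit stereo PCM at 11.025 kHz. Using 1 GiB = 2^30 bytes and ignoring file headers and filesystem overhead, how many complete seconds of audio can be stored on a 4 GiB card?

Uncompressed byte rate = 11,025 × 3 × 2 = 66,150 bytes/s.
Capacity = 4 × 1,073,741,824 = 4,294,967,296 bytes.
4,294,967,296 / 66,150 ≈ 64927.7 s → 64,927 seconds.

64,927 seconds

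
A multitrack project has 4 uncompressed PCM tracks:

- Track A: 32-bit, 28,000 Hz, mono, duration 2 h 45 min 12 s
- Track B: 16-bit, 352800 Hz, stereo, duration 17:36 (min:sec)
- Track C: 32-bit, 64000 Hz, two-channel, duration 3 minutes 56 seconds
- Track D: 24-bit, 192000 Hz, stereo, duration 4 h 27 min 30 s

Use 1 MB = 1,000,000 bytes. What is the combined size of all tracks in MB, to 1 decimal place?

21210.8 MB

Track A: 2 h 45 min 12 s = 9,912 s; 28,000 × 9,912 × 4 × 1 = 1,110,144,000 bytes.
Track B: 17:36 (min:sec) = 1,056 s; 352,800 × 1,056 × 2 × 2 = 1,490,227,200 bytes.
Track C: 3 minutes 56 seconds = 236 s; 64,000 × 236 × 4 × 2 = 120,832,000 bytes.
Track D: 4 h 27 min 30 s = 16,050 s; 192,000 × 16,050 × 3 × 2 = 18,489,600,000 bytes.
Total = 21,210,803,200 bytes = 21210.8 MB.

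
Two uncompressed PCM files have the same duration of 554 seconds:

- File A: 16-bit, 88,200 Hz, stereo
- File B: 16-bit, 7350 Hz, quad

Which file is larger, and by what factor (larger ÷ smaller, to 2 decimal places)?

File A: 88,200 × 2 × 2 = 352,800 bytes/s.
File B: 7,350 × 2 × 4 = 58,800 bytes/s.
File A is larger; ratio = 195,451,200 / 32,575,200 = 6.00.

File A, by a factor of 6.00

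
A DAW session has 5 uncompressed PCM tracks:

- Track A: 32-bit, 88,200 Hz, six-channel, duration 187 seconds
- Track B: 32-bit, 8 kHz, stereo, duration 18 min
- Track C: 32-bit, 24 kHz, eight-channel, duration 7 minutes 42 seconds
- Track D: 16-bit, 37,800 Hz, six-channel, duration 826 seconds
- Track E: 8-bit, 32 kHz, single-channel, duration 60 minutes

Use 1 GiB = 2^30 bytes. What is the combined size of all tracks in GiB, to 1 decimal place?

1.2 GiB

Track A: 88,200 × 187 × 4 × 6 = 395,841,600 bytes.
Track B: 18 min = 1,080 s; 8,000 × 1,080 × 4 × 2 = 69,120,000 bytes.
Track C: 7 minutes 42 seconds = 462 s; 24,000 × 462 × 4 × 8 = 354,816,000 bytes.
Track D: 37,800 × 826 × 2 × 6 = 374,673,600 bytes.
Track E: 60 minutes = 3,600 s; 32,000 × 3,600 × 1 × 1 = 115,200,000 bytes.
Total = 1,309,651,200 bytes = 1.2 GiB.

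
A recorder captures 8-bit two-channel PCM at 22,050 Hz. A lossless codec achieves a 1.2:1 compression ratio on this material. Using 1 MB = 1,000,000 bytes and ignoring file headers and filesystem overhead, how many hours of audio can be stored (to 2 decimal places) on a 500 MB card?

3.78 hours

Uncompressed byte rate = 22,050 × 1 × 2 = 44,100 bytes/s.
After 1.2:1 compression, effective rate ≈ 36750 bytes/s.
Capacity = 500 × 1,000,000 = 500,000,000 bytes.
500,000,000 / effective rate ≈ 13605.44 s → 3.78 hours.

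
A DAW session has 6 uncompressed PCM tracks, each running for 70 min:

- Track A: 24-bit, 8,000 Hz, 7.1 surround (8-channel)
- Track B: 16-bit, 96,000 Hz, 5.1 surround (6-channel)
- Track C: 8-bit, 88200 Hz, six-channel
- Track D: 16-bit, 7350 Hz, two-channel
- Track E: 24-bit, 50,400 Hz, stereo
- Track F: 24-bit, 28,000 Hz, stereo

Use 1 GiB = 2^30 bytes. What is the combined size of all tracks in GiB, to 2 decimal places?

9.28 GiB

70 min = 4,200 s.
Track A: 8,000 × 4,200 × 3 × 8 = 806,400,000 bytes.
Track B: 96,000 × 4,200 × 2 × 6 = 4,838,400,000 bytes.
Track C: 88,200 × 4,200 × 1 × 6 = 2,222,640,000 bytes.
Track D: 7,350 × 4,200 × 2 × 2 = 123,480,000 bytes.
Track E: 50,400 × 4,200 × 3 × 2 = 1,270,080,000 bytes.
Track F: 28,000 × 4,200 × 3 × 2 = 705,600,000 bytes.
Total = 9,966,600,000 bytes = 9.28 GiB.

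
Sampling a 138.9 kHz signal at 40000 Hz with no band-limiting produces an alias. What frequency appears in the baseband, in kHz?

18.9 kHz

Nyquist = 40,000/2 = 20,000 Hz; 138,900 Hz exceeds it.
Alias = |138,900 − 3×40,000| = |138,900 − 120,000| = 18,900 Hz = 18.9 kHz.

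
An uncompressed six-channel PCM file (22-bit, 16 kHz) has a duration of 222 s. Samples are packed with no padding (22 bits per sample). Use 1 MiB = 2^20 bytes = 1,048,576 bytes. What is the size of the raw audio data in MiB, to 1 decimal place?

55.9 MiB

Bits = 16,000 × 222 × 22 × 6 = 468,864,000 bits = 58,608,000 bytes.
58,608,000 / 1,048,576 = 55.9 MiB.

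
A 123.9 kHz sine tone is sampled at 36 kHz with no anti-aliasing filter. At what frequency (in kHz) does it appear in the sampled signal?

15.9 kHz

Nyquist = 36,000/2 = 18,000 Hz; 123,900 Hz exceeds it.
Alias = |123,900 − 3×36,000| = |123,900 − 108,000| = 15,900 Hz = 15.9 kHz.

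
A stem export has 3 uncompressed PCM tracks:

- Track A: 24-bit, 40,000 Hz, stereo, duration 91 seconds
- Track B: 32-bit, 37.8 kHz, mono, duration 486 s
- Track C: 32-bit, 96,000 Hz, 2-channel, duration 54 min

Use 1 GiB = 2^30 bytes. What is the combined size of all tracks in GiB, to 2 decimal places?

2.41 GiB

Track A: 40,000 × 91 × 3 × 2 = 21,840,000 bytes.
Track B: 37,800 × 486 × 4 × 1 = 73,483,200 bytes.
Track C: 54 min = 3,240 s; 96,000 × 3,240 × 4 × 2 = 2,488,320,000 bytes.
Total = 2,583,643,200 bytes = 2.41 GiB.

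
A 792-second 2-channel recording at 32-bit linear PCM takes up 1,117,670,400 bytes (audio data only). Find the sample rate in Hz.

176,400 Hz

Bytes = sample_rate × seconds × bytes_per_sample × channels.
sample_rate = 1,117,670,400 / (792 × 4 × 2) = 1,117,670,400 / 6,336 = 176,400 Hz.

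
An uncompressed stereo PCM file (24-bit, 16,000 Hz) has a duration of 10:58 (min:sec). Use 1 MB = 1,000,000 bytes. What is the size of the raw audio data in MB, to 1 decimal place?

Duration = 10:58 (min:sec) = 658 s.
Bytes = 16,000 samples/s × 658 s × 3 bytes/sample × 2 ch = 63,168,000 bytes.
63,168,000 / 1,000,000 = 63.2 MB.

63.2 MB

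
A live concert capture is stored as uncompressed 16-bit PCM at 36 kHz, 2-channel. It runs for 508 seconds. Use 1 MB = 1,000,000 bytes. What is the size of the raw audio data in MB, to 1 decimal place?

Bytes = 36,000 samples/s × 508 s × 2 bytes/sample × 2 ch = 73,152,000 bytes.
73,152,000 / 1,000,000 = 73.2 MB.

73.2 MB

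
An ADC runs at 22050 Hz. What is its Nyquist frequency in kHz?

Nyquist frequency = sample rate / 2 = 22,050 / 2 = 11.025 kHz.

11.025 kHz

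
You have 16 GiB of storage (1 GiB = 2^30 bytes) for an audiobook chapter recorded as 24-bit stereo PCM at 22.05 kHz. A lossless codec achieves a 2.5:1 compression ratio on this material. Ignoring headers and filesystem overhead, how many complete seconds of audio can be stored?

324,638 seconds

Uncompressed byte rate = 22,050 × 3 × 2 = 132,300 bytes/s.
After 2.5:1 compression, effective rate ≈ 52920 bytes/s.
Capacity = 16 × 1,073,741,824 = 17,179,869,184 bytes.
17,179,869,184 / effective rate ≈ 324638.5 s → 324,638 seconds.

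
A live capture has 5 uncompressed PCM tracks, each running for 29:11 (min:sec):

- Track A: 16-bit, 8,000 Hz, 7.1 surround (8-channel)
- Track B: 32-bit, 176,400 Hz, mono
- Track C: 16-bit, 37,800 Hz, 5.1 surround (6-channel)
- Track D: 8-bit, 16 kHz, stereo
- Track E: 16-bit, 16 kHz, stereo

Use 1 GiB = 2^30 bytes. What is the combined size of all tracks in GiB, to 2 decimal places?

2.26 GiB

29:11 (min:sec) = 1,751 s.
Track A: 8,000 × 1,751 × 2 × 8 = 224,128,000 bytes.
Track B: 176,400 × 1,751 × 4 × 1 = 1,235,505,600 bytes.
Track C: 37,800 × 1,751 × 2 × 6 = 794,253,600 bytes.
Track D: 16,000 × 1,751 × 1 × 2 = 56,032,000 bytes.
Track E: 16,000 × 1,751 × 2 × 2 = 112,064,000 bytes.
Total = 2,421,983,200 bytes = 2.26 GiB.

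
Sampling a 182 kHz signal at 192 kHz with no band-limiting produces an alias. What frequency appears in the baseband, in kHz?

Nyquist = 192,000/2 = 96,000 Hz; 182,000 Hz exceeds it.
Alias = |182,000 − 1×192,000| = |182,000 − 192,000| = 10,000 Hz = 10 kHz.

10 kHz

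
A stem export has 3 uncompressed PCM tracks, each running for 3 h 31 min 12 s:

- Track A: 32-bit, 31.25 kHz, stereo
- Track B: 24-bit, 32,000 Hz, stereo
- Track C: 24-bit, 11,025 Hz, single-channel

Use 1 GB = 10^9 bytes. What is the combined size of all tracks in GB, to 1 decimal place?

6.0 GB

3 h 31 min 12 s = 12,672 s.
Track A: 31,250 × 12,672 × 4 × 2 = 3,168,000,000 bytes.
Track B: 32,000 × 12,672 × 3 × 2 = 2,433,024,000 bytes.
Track C: 11,025 × 12,672 × 3 × 1 = 419,126,400 bytes.
Total = 6,020,150,400 bytes = 6.0 GB.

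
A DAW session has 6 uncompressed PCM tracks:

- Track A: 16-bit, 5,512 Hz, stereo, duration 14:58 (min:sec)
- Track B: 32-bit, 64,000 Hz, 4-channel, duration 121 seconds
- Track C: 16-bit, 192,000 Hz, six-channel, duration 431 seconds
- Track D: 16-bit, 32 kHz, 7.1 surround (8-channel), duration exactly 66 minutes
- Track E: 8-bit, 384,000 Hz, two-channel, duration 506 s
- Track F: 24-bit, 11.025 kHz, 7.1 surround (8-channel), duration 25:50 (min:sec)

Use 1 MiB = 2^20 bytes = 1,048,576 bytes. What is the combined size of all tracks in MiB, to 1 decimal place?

Track A: 14:58 (min:sec) = 898 s; 5,512 × 898 × 2 × 2 = 19,799,104 bytes.
Track B: 64,000 × 121 × 4 × 4 = 123,904,000 bytes.
Track C: 192,000 × 431 × 2 × 6 = 993,024,000 bytes.
Track D: exactly 66 minutes = 3,960 s; 32,000 × 3,960 × 2 × 8 = 2,027,520,000 bytes.
Track E: 384,000 × 506 × 1 × 2 = 388,608,000 bytes.
Track F: 25:50 (min:sec) = 1,550 s; 11,025 × 1,550 × 3 × 8 = 410,130,000 bytes.
Total = 3,962,985,104 bytes = 3779.4 MiB.

3779.4 MiB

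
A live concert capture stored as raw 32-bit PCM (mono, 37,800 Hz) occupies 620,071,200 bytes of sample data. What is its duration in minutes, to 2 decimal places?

68.35 minutes

Byte rate = 37,800 × 4 × 1 = 151,200 bytes/s.
Duration = 620,071,200 / 151,200 = 4,101 s.
4,101 s / 60 = 68.35 minutes.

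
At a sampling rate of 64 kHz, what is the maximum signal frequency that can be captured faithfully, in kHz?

32 kHz

Nyquist frequency = sample rate / 2 = 64,000 / 2 = 32 kHz.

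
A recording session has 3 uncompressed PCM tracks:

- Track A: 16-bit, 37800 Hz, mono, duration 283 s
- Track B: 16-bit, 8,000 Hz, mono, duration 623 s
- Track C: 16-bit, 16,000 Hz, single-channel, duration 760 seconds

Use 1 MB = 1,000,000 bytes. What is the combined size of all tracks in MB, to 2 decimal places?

55.68 MB

Track A: 37,800 × 283 × 2 × 1 = 21,394,800 bytes.
Track B: 8,000 × 623 × 2 × 1 = 9,968,000 bytes.
Track C: 16,000 × 760 × 2 × 1 = 24,320,000 bytes.
Total = 55,682,800 bytes = 55.68 MB.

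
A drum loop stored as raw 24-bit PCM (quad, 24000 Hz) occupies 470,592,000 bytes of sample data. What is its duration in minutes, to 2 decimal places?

27.23 minutes

Byte rate = 24,000 × 3 × 4 = 288,000 bytes/s.
Duration = 470,592,000 / 288,000 = 1,634 s.
1,634 s / 60 = 27.23 minutes.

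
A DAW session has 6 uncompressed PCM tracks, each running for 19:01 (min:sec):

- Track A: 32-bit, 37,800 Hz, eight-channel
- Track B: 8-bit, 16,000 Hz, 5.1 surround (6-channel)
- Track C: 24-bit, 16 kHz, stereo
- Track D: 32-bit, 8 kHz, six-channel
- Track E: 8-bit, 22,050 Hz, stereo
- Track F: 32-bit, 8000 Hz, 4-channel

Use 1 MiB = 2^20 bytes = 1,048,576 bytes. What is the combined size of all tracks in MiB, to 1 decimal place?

19:01 (min:sec) = 1,141 s.
Track A: 37,800 × 1,141 × 4 × 8 = 1,380,153,600 bytes.
Track B: 16,000 × 1,141 × 1 × 6 = 109,536,000 bytes.
Track C: 16,000 × 1,141 × 3 × 2 = 109,536,000 bytes.
Track D: 8,000 × 1,141 × 4 × 6 = 219,072,000 bytes.
Track E: 22,050 × 1,141 × 1 × 2 = 50,318,100 bytes.
Track F: 8,000 × 1,141 × 4 × 4 = 146,048,000 bytes.
Total = 2,014,663,700 bytes = 1921.3 MiB.

1921.3 MiB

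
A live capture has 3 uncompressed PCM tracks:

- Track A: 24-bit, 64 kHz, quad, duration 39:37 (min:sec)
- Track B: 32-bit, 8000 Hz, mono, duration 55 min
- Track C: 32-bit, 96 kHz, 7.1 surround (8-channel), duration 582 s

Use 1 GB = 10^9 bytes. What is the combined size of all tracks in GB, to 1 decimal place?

3.7 GB

Track A: 39:37 (min:sec) = 2,377 s; 64,000 × 2,377 × 3 × 4 = 1,825,536,000 bytes.
Track B: 55 min = 3,300 s; 8,000 × 3,300 × 4 × 1 = 105,600,000 bytes.
Track C: 96,000 × 582 × 4 × 8 = 1,787,904,000 bytes.
Total = 3,719,040,000 bytes = 3.7 GB.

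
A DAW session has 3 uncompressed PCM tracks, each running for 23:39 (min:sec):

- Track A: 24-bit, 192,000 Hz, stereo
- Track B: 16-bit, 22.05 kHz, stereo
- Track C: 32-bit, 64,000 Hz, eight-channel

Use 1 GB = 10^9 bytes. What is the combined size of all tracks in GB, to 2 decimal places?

4.67 GB

23:39 (min:sec) = 1,419 s.
Track A: 192,000 × 1,419 × 3 × 2 = 1,634,688,000 bytes.
Track B: 22,050 × 1,419 × 2 × 2 = 125,155,800 bytes.
Track C: 64,000 × 1,419 × 4 × 8 = 2,906,112,000 bytes.
Total = 4,665,955,800 bytes = 4.67 GB.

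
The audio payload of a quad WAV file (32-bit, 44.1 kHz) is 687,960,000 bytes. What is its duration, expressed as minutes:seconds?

Byte rate = 44,100 × 4 × 4 = 705,600 bytes/s.
Duration = 687,960,000 / 705,600 = 975 s.
975 s = 16:15.

16:15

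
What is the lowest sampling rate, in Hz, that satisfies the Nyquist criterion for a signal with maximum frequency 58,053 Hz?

Minimum sample rate = 2 × 58,053 Hz = 116,106 Hz.

116,106 Hz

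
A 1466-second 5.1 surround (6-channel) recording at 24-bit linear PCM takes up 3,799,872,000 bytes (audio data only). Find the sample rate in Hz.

144,000 Hz

Bytes = sample_rate × seconds × bytes_per_sample × channels.
sample_rate = 3,799,872,000 / (1,466 × 3 × 6) = 3,799,872,000 / 26,388 = 144,000 Hz.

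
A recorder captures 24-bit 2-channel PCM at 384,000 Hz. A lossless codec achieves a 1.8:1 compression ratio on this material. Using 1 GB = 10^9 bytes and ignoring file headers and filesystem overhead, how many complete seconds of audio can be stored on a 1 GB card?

781 seconds

Uncompressed byte rate = 384,000 × 3 × 2 = 2,304,000 bytes/s.
After 1.8:1 compression, effective rate ≈ 1280000 bytes/s.
Capacity = 1 × 1,000,000,000 = 1,000,000,000 bytes.
1,000,000,000 / effective rate ≈ 781.25 s → 781 seconds.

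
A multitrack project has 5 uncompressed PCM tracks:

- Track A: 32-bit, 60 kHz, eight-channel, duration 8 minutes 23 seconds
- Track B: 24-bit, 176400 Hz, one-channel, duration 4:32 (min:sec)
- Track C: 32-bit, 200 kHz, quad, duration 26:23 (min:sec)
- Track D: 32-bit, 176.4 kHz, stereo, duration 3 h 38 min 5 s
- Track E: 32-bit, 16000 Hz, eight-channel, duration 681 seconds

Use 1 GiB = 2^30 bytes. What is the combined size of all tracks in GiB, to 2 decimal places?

Track A: 8 minutes 23 seconds = 503 s; 60,000 × 503 × 4 × 8 = 965,760,000 bytes.
Track B: 4:32 (min:sec) = 272 s; 176,400 × 272 × 3 × 1 = 143,942,400 bytes.
Track C: 26:23 (min:sec) = 1,583 s; 200,000 × 1,583 × 4 × 4 = 5,065,600,000 bytes.
Track D: 3 h 38 min 5 s = 13,085 s; 176,400 × 13,085 × 4 × 2 = 18,465,552,000 bytes.
Track E: 16,000 × 681 × 4 × 8 = 348,672,000 bytes.
Total = 24,989,526,400 bytes = 23.27 GiB.

23.27 GiB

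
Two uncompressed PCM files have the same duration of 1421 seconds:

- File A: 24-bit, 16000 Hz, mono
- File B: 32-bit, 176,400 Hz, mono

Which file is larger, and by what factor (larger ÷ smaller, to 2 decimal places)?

File B, by a factor of 14.70

File A: 16,000 × 3 × 1 = 48,000 bytes/s.
File B: 176,400 × 4 × 1 = 705,600 bytes/s.
File B is larger; ratio = 1,002,657,600 / 68,208,000 = 14.70.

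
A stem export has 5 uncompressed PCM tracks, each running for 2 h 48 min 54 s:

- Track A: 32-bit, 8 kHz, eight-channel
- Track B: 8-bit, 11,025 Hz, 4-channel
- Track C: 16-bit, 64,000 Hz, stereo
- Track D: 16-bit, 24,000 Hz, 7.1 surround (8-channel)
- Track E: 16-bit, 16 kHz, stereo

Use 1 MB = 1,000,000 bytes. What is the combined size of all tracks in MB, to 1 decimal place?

10175.5 MB

2 h 48 min 54 s = 10,134 s.
Track A: 8,000 × 10,134 × 4 × 8 = 2,594,304,000 bytes.
Track B: 11,025 × 10,134 × 1 × 4 = 446,909,400 bytes.
Track C: 64,000 × 10,134 × 2 × 2 = 2,594,304,000 bytes.
Track D: 24,000 × 10,134 × 2 × 8 = 3,891,456,000 bytes.
Track E: 16,000 × 10,134 × 2 × 2 = 648,576,000 bytes.
Total = 10,175,549,400 bytes = 10175.5 MB.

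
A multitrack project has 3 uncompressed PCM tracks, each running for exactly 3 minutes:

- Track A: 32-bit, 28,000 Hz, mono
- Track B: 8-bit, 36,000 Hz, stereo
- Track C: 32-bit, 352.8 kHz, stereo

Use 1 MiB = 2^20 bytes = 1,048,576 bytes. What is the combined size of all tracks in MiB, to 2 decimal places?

exactly 3 minutes = 180 s.
Track A: 28,000 × 180 × 4 × 1 = 20,160,000 bytes.
Track B: 36,000 × 180 × 1 × 2 = 12,960,000 bytes.
Track C: 352,800 × 180 × 4 × 2 = 508,032,000 bytes.
Total = 541,152,000 bytes = 516.08 MiB.

516.08 MiB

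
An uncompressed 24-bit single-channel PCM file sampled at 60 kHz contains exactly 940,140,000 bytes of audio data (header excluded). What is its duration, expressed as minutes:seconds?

Byte rate = 60,000 × 3 × 1 = 180,000 bytes/s.
Duration = 940,140,000 / 180,000 = 5,223 s.
5,223 s = 87:03.

87:03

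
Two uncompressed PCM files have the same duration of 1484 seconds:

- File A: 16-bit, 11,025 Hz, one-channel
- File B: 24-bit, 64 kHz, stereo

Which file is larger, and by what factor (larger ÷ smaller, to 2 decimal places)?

File B, by a factor of 17.41

File A: 11,025 × 2 × 1 = 22,050 bytes/s.
File B: 64,000 × 3 × 2 = 384,000 bytes/s.
File B is larger; ratio = 569,856,000 / 32,722,200 = 17.41.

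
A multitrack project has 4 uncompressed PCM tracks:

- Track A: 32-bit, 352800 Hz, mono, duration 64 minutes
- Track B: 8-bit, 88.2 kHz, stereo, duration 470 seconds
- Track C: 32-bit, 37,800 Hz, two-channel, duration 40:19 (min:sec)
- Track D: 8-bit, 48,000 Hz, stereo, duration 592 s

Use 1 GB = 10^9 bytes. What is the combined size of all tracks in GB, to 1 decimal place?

Track A: 64 minutes = 3,840 s; 352,800 × 3,840 × 4 × 1 = 5,419,008,000 bytes.
Track B: 88,200 × 470 × 1 × 2 = 82,908,000 bytes.
Track C: 40:19 (min:sec) = 2,419 s; 37,800 × 2,419 × 4 × 2 = 731,505,600 bytes.
Track D: 48,000 × 592 × 1 × 2 = 56,832,000 bytes.
Total = 6,290,253,600 bytes = 6.3 GB.

6.3 GB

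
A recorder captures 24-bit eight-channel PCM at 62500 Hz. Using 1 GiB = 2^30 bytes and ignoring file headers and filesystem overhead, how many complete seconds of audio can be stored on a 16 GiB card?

11,453 seconds

Uncompressed byte rate = 62,500 × 3 × 8 = 1,500,000 bytes/s.
Capacity = 16 × 1,073,741,824 = 17,179,869,184 bytes.
17,179,869,184 / 1,500,000 ≈ 11453.25 s → 11,453 seconds.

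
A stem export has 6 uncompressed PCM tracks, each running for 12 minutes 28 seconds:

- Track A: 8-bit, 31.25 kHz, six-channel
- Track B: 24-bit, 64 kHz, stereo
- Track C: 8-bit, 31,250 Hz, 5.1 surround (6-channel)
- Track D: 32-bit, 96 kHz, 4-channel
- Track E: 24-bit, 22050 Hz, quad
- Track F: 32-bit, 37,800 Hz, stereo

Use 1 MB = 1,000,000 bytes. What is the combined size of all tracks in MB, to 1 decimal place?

2140.8 MB

12 minutes 28 seconds = 748 s.
Track A: 31,250 × 748 × 1 × 6 = 140,250,000 bytes.
Track B: 64,000 × 748 × 3 × 2 = 287,232,000 bytes.
Track C: 31,250 × 748 × 1 × 6 = 140,250,000 bytes.
Track D: 96,000 × 748 × 4 × 4 = 1,148,928,000 bytes.
Track E: 22,050 × 748 × 3 × 4 = 197,920,800 bytes.
Track F: 37,800 × 748 × 4 × 2 = 226,195,200 bytes.
Total = 2,140,776,000 bytes = 2140.8 MB.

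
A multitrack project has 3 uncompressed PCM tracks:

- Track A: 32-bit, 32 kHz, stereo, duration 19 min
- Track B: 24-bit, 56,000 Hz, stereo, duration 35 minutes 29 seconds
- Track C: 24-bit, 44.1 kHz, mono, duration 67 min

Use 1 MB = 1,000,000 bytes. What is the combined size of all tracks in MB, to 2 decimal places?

1539.03 MB

Track A: 19 min = 1,140 s; 32,000 × 1,140 × 4 × 2 = 291,840,000 bytes.
Track B: 35 minutes 29 seconds = 2,129 s; 56,000 × 2,129 × 3 × 2 = 715,344,000 bytes.
Track C: 67 min = 4,020 s; 44,100 × 4,020 × 3 × 1 = 531,846,000 bytes.
Total = 1,539,030,000 bytes = 1539.03 MB.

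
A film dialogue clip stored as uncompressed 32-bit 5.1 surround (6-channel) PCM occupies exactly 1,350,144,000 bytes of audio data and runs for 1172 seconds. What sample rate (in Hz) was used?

48,000 Hz

Bytes = sample_rate × seconds × bytes_per_sample × channels.
sample_rate = 1,350,144,000 / (1,172 × 4 × 6) = 1,350,144,000 / 28,128 = 48,000 Hz.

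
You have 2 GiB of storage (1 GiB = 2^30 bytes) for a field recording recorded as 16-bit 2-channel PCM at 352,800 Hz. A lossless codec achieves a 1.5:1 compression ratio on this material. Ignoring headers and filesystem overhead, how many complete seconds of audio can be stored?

2,282 seconds

Uncompressed byte rate = 352,800 × 2 × 2 = 1,411,200 bytes/s.
After 1.5:1 compression, effective rate ≈ 940800 bytes/s.
Capacity = 2 × 1,073,741,824 = 2,147,483,648 bytes.
2,147,483,648 / effective rate ≈ 2282.61 s → 2,282 seconds.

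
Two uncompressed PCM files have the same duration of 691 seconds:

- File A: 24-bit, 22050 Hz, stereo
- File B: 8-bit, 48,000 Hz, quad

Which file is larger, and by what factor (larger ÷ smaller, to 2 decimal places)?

File B, by a factor of 1.45

File A: 22,050 × 3 × 2 = 132,300 bytes/s.
File B: 48,000 × 1 × 4 = 192,000 bytes/s.
File B is larger; ratio = 132,672,000 / 91,419,300 = 1.45.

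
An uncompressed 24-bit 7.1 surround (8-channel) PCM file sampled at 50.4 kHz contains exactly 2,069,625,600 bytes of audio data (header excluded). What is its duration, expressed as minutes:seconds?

28:31

Byte rate = 50,400 × 3 × 8 = 1,209,600 bytes/s.
Duration = 2,069,625,600 / 1,209,600 = 1,711 s.
1,711 s = 28:31.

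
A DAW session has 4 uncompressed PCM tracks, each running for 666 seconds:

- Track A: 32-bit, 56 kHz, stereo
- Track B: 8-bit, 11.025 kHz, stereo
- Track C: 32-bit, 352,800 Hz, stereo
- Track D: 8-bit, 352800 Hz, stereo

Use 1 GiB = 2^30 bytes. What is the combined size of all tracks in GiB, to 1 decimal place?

Track A: 56,000 × 666 × 4 × 2 = 298,368,000 bytes.
Track B: 11,025 × 666 × 1 × 2 = 14,685,300 bytes.
Track C: 352,800 × 666 × 4 × 2 = 1,879,718,400 bytes.
Track D: 352,800 × 666 × 1 × 2 = 469,929,600 bytes.
Total = 2,662,701,300 bytes = 2.5 GiB.

2.5 GiB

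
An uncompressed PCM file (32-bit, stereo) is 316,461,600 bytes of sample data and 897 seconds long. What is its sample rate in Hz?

Bytes = sample_rate × seconds × bytes_per_sample × channels.
sample_rate = 316,461,600 / (897 × 4 × 2) = 316,461,600 / 7,176 = 44,100 Hz.

44,100 Hz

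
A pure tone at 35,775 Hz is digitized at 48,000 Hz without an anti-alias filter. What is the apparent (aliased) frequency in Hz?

Nyquist = 48,000/2 = 24,000 Hz; 35,775 Hz exceeds it.
Alias = |35,775 − 1×48,000| = |35,775 − 48,000| = 12,225 Hz.

12,225 Hz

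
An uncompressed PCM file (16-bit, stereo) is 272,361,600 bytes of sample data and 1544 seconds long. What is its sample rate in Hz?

Bytes = sample_rate × seconds × bytes_per_sample × channels.
sample_rate = 272,361,600 / (1,544 × 2 × 2) = 272,361,600 / 6,176 = 44,100 Hz.

44,100 Hz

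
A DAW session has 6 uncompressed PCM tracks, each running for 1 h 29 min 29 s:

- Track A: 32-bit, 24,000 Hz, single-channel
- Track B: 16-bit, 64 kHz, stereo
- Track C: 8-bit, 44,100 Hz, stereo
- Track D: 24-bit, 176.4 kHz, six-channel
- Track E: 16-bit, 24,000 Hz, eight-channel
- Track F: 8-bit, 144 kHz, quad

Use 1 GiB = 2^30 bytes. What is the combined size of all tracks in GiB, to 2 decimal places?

1 h 29 min 29 s = 5,369 s.
Track A: 24,000 × 5,369 × 4 × 1 = 515,424,000 bytes.
Track B: 64,000 × 5,369 × 2 × 2 = 1,374,464,000 bytes.
Track C: 44,100 × 5,369 × 1 × 2 = 473,545,800 bytes.
Track D: 176,400 × 5,369 × 3 × 6 = 17,047,648,800 bytes.
Track E: 24,000 × 5,369 × 2 × 8 = 2,061,696,000 bytes.
Track F: 144,000 × 5,369 × 1 × 4 = 3,092,544,000 bytes.
Total = 24,565,322,600 bytes = 22.88 GiB.

22.88 GiB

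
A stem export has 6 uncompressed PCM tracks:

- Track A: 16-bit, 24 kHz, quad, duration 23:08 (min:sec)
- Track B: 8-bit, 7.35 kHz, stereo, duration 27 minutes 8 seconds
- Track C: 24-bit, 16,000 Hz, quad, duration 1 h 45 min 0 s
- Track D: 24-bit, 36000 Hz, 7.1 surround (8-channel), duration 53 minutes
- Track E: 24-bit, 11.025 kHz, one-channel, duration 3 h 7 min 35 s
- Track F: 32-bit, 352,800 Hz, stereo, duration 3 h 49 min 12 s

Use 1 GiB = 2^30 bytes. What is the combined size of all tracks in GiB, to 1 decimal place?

40.5 GiB

Track A: 23:08 (min:sec) = 1,388 s; 24,000 × 1,388 × 2 × 4 = 266,496,000 bytes.
Track B: 27 minutes 8 seconds = 1,628 s; 7,350 × 1,628 × 1 × 2 = 23,931,600 bytes.
Track C: 1 h 45 min 0 s = 6,300 s; 16,000 × 6,300 × 3 × 4 = 1,209,600,000 bytes.
Track D: 53 minutes = 3,180 s; 36,000 × 3,180 × 3 × 8 = 2,747,520,000 bytes.
Track E: 3 h 7 min 35 s = 11,255 s; 11,025 × 11,255 × 3 × 1 = 372,259,125 bytes.
Track F: 3 h 49 min 12 s = 13,752 s; 352,800 × 13,752 × 4 × 2 = 38,813,644,800 bytes.
Total = 43,433,451,525 bytes = 40.5 GiB.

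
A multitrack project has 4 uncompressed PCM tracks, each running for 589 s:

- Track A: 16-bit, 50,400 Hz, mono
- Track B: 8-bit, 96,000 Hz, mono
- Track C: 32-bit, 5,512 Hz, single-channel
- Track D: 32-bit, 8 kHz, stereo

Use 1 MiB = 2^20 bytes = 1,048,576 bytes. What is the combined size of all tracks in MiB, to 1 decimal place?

Track A: 50,400 × 589 × 2 × 1 = 59,371,200 bytes.
Track B: 96,000 × 589 × 1 × 1 = 56,544,000 bytes.
Track C: 5,512 × 589 × 4 × 1 = 12,986,272 bytes.
Track D: 8,000 × 589 × 4 × 2 = 37,696,000 bytes.
Total = 166,597,472 bytes = 158.9 MiB.

158.9 MiB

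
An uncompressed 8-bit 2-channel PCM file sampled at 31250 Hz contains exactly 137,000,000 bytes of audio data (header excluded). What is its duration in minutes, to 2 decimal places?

Byte rate = 31,250 × 1 × 2 = 62,500 bytes/s.
Duration = 137,000,000 / 62,500 = 2,192 s.
2,192 s / 60 = 36.53 minutes.

36.53 minutes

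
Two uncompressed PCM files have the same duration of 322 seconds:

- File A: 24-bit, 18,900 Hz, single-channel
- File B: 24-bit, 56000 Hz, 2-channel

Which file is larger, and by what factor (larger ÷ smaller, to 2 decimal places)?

File B, by a factor of 5.93

File A: 18,900 × 3 × 1 = 56,700 bytes/s.
File B: 56,000 × 3 × 2 = 336,000 bytes/s.
File B is larger; ratio = 108,192,000 / 18,257,400 = 5.93.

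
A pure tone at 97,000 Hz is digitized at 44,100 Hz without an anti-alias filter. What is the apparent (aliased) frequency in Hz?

8,800 Hz

Nyquist = 44,100/2 = 22,050 Hz; 97,000 Hz exceeds it.
Alias = |97,000 − 2×44,100| = |97,000 − 88,200| = 8,800 Hz.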